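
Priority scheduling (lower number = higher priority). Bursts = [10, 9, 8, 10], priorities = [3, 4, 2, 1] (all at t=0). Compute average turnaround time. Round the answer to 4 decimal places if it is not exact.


Sort by priority (ascending = highest first):
Order: [(1, 10), (2, 8), (3, 10), (4, 9)]
Completion times:
  Priority 1, burst=10, C=10
  Priority 2, burst=8, C=18
  Priority 3, burst=10, C=28
  Priority 4, burst=9, C=37
Average turnaround = 93/4 = 23.25

23.25


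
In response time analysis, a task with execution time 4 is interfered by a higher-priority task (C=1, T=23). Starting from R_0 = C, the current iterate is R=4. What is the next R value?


R_next = C + ceil(R_prev / T_hp) * C_hp
ceil(4 / 23) = ceil(0.1739) = 1
Interference = 1 * 1 = 1
R_next = 4 + 1 = 5

5


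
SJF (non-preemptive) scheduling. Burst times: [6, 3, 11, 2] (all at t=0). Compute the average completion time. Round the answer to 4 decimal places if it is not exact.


SJF order (ascending): [2, 3, 6, 11]
Completion times:
  Job 1: burst=2, C=2
  Job 2: burst=3, C=5
  Job 3: burst=6, C=11
  Job 4: burst=11, C=22
Average completion = 40/4 = 10.0

10.0


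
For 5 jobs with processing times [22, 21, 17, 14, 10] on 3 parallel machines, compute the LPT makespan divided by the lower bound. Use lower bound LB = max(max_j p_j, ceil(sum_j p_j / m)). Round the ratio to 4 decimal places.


LPT order: [22, 21, 17, 14, 10]
Machine loads after assignment: [22, 31, 31]
LPT makespan = 31
Lower bound = max(max_job, ceil(total/3)) = max(22, 28) = 28
Ratio = 31 / 28 = 1.1071

1.1071


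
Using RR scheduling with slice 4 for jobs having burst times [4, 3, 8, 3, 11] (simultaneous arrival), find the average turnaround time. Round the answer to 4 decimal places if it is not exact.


Time quantum = 4
Execution trace:
  J1 runs 4 units, time = 4
  J2 runs 3 units, time = 7
  J3 runs 4 units, time = 11
  J4 runs 3 units, time = 14
  J5 runs 4 units, time = 18
  J3 runs 4 units, time = 22
  J5 runs 4 units, time = 26
  J5 runs 3 units, time = 29
Finish times: [4, 7, 22, 14, 29]
Average turnaround = 76/5 = 15.2

15.2


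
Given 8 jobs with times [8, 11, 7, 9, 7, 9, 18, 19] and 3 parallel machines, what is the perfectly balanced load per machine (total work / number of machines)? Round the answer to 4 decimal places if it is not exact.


Total processing time = 8 + 11 + 7 + 9 + 7 + 9 + 18 + 19 = 88
Number of machines = 3
Ideal balanced load = 88 / 3 = 29.3333

29.3333


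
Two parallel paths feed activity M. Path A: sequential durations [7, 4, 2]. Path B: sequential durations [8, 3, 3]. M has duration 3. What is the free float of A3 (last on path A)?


ES(A3) = sum of predecessors on chain A = 11
EF(A3) = ES + duration = 11 + 2 = 13
Successor of A3 is M. ES(M) = max(sum(A), sum(B)) = max(13, 14) = 14
Free float = ES(successor) - EF(current) = 14 - 13 = 1

1


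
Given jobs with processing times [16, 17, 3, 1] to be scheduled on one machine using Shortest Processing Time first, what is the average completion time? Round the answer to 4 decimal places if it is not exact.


Sort jobs by processing time (SPT order): [1, 3, 16, 17]
Compute completion times sequentially:
  Job 1: processing = 1, completes at 1
  Job 2: processing = 3, completes at 4
  Job 3: processing = 16, completes at 20
  Job 4: processing = 17, completes at 37
Sum of completion times = 62
Average completion time = 62/4 = 15.5

15.5


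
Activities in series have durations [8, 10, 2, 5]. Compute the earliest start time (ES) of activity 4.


Activity 4 starts after activities 1 through 3 complete.
Predecessor durations: [8, 10, 2]
ES = 8 + 10 + 2 = 20

20


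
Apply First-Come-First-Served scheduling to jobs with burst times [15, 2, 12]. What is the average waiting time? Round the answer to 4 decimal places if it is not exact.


FCFS order (as given): [15, 2, 12]
Waiting times:
  Job 1: wait = 0
  Job 2: wait = 15
  Job 3: wait = 17
Sum of waiting times = 32
Average waiting time = 32/3 = 10.6667

10.6667


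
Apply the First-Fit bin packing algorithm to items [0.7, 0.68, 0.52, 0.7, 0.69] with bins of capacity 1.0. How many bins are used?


Place items sequentially using First-Fit:
  Item 0.7 -> new Bin 1
  Item 0.68 -> new Bin 2
  Item 0.52 -> new Bin 3
  Item 0.7 -> new Bin 4
  Item 0.69 -> new Bin 5
Total bins used = 5

5


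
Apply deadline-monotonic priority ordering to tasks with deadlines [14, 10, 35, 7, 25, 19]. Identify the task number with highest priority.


Sort tasks by relative deadline (ascending):
  Task 4: deadline = 7
  Task 2: deadline = 10
  Task 1: deadline = 14
  Task 6: deadline = 19
  Task 5: deadline = 25
  Task 3: deadline = 35
Priority order (highest first): [4, 2, 1, 6, 5, 3]
Highest priority task = 4

4


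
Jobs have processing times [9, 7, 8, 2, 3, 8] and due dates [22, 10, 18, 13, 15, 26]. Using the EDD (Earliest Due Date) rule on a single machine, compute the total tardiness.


Sort by due date (EDD order): [(7, 10), (2, 13), (3, 15), (8, 18), (9, 22), (8, 26)]
Compute completion times and tardiness:
  Job 1: p=7, d=10, C=7, tardiness=max(0,7-10)=0
  Job 2: p=2, d=13, C=9, tardiness=max(0,9-13)=0
  Job 3: p=3, d=15, C=12, tardiness=max(0,12-15)=0
  Job 4: p=8, d=18, C=20, tardiness=max(0,20-18)=2
  Job 5: p=9, d=22, C=29, tardiness=max(0,29-22)=7
  Job 6: p=8, d=26, C=37, tardiness=max(0,37-26)=11
Total tardiness = 20

20


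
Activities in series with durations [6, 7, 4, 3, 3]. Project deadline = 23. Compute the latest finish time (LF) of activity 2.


LF(activity 2) = deadline - sum of successor durations
Successors: activities 3 through 5 with durations [4, 3, 3]
Sum of successor durations = 10
LF = 23 - 10 = 13

13


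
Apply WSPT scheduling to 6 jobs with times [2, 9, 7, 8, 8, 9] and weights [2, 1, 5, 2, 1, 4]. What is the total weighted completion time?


Compute p/w ratios and sort ascending (WSPT): [(2, 2), (7, 5), (9, 4), (8, 2), (8, 1), (9, 1)]
Compute weighted completion times:
  Job (p=2,w=2): C=2, w*C=2*2=4
  Job (p=7,w=5): C=9, w*C=5*9=45
  Job (p=9,w=4): C=18, w*C=4*18=72
  Job (p=8,w=2): C=26, w*C=2*26=52
  Job (p=8,w=1): C=34, w*C=1*34=34
  Job (p=9,w=1): C=43, w*C=1*43=43
Total weighted completion time = 250

250


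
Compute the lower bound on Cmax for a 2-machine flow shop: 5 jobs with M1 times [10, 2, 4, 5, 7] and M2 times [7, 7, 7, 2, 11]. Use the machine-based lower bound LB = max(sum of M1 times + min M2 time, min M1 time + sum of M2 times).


LB1 = sum(M1 times) + min(M2 times) = 28 + 2 = 30
LB2 = min(M1 times) + sum(M2 times) = 2 + 34 = 36
Lower bound = max(LB1, LB2) = max(30, 36) = 36

36


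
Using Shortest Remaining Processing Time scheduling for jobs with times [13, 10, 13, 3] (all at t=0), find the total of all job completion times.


Since all jobs arrive at t=0, SRPT equals SPT ordering.
SPT order: [3, 10, 13, 13]
Completion times:
  Job 1: p=3, C=3
  Job 2: p=10, C=13
  Job 3: p=13, C=26
  Job 4: p=13, C=39
Total completion time = 3 + 13 + 26 + 39 = 81

81


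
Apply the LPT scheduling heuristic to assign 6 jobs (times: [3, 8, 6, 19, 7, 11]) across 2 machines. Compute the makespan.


Sort jobs in decreasing order (LPT): [19, 11, 8, 7, 6, 3]
Assign each job to the least loaded machine:
  Machine 1: jobs [19, 7], load = 26
  Machine 2: jobs [11, 8, 6, 3], load = 28
Makespan = max load = 28

28


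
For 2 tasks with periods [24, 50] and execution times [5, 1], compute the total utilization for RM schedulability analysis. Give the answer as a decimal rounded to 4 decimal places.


Compute individual utilizations (exact fractions):
  Task 1: C/T = 5/24 (approx. 0.2083)
  Task 2: C/T = 1/50 (approx. 0.02)
Total utilization U = 5/24 + 1/50 = 137/600
Rounded to 4 decimal places: U = 0.2283
RM (Liu & Layland) bound for 2 tasks = 0.828427; compare with U = 137/600 (approx. 0.228333)
U <= bound, so schedulable by RM sufficient condition.

0.2283


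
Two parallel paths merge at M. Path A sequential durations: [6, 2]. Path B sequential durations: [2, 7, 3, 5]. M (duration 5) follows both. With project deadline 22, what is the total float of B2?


Forward pass: ES(B2) = sum of predecessors on chain B = 2
EF = ES + duration = 2 + 7 = 9
Backward pass: LF(M) = deadline = 22; LS(M) = 22 - 5 = 17
LF(B2) = LS(M) - sum(successors on chain B) = 17 - 8 = 9
LS = LF - duration = 9 - 7 = 2
Total float = LS - ES = 2 - 2 = 0

0


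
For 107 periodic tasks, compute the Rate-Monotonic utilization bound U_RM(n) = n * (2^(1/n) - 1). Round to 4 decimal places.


Compute 2^(1/107) = 1.0064990387
Subtract 1: 1.0064990387 - 1 = 0.0064990387
Multiply by n: 107 * 0.0064990387 = 0.6953971409
Round to 4 dp: 0.6954

0.6954


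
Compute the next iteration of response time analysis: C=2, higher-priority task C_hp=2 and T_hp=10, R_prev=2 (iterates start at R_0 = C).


R_next = C + ceil(R_prev / T_hp) * C_hp
ceil(2 / 10) = ceil(0.2) = 1
Interference = 1 * 2 = 2
R_next = 2 + 2 = 4

4


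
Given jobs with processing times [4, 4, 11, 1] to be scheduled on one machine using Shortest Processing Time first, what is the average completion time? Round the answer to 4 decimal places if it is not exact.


Sort jobs by processing time (SPT order): [1, 4, 4, 11]
Compute completion times sequentially:
  Job 1: processing = 1, completes at 1
  Job 2: processing = 4, completes at 5
  Job 3: processing = 4, completes at 9
  Job 4: processing = 11, completes at 20
Sum of completion times = 35
Average completion time = 35/4 = 8.75

8.75


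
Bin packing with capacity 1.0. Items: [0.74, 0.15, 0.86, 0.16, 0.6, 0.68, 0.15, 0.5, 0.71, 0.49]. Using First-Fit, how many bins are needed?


Place items sequentially using First-Fit:
  Item 0.74 -> new Bin 1
  Item 0.15 -> Bin 1 (now 0.89)
  Item 0.86 -> new Bin 2
  Item 0.16 -> new Bin 3
  Item 0.6 -> Bin 3 (now 0.76)
  Item 0.68 -> new Bin 4
  Item 0.15 -> Bin 3 (now 0.91)
  Item 0.5 -> new Bin 5
  Item 0.71 -> new Bin 6
  Item 0.49 -> Bin 5 (now 0.99)
Total bins used = 6

6


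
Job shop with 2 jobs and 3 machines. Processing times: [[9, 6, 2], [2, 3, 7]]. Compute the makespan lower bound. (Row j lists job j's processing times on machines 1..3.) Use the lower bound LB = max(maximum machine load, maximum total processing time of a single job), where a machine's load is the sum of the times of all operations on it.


Machine loads:
  Machine 1: 9 + 2 = 11
  Machine 2: 6 + 3 = 9
  Machine 3: 2 + 7 = 9
Max machine load = 11
Job totals:
  Job 1: 17
  Job 2: 12
Max job total = 17
Lower bound = max(11, 17) = 17

17


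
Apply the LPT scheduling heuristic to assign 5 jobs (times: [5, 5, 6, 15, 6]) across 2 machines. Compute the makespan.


Sort jobs in decreasing order (LPT): [15, 6, 6, 5, 5]
Assign each job to the least loaded machine:
  Machine 1: jobs [15, 5], load = 20
  Machine 2: jobs [6, 6, 5], load = 17
Makespan = max load = 20

20


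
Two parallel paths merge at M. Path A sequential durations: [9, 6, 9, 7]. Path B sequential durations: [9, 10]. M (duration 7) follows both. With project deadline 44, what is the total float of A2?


Forward pass: ES(A2) = sum of predecessors on chain A = 9
EF = ES + duration = 9 + 6 = 15
Backward pass: LF(M) = deadline = 44; LS(M) = 44 - 7 = 37
LF(A2) = LS(M) - sum(successors on chain A) = 37 - 16 = 21
LS = LF - duration = 21 - 6 = 15
Total float = LS - ES = 15 - 9 = 6

6


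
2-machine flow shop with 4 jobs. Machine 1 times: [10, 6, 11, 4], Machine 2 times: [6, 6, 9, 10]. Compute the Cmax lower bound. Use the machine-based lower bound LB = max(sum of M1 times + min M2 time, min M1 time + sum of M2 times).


LB1 = sum(M1 times) + min(M2 times) = 31 + 6 = 37
LB2 = min(M1 times) + sum(M2 times) = 4 + 31 = 35
Lower bound = max(LB1, LB2) = max(37, 35) = 37

37


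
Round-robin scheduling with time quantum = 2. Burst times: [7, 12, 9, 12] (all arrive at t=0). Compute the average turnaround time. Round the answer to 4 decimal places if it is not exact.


Time quantum = 2
Execution trace:
  J1 runs 2 units, time = 2
  J2 runs 2 units, time = 4
  J3 runs 2 units, time = 6
  J4 runs 2 units, time = 8
  J1 runs 2 units, time = 10
  J2 runs 2 units, time = 12
  J3 runs 2 units, time = 14
  J4 runs 2 units, time = 16
  J1 runs 2 units, time = 18
  J2 runs 2 units, time = 20
  J3 runs 2 units, time = 22
  J4 runs 2 units, time = 24
  J1 runs 1 units, time = 25
  J2 runs 2 units, time = 27
  J3 runs 2 units, time = 29
  J4 runs 2 units, time = 31
  J2 runs 2 units, time = 33
  J3 runs 1 units, time = 34
  J4 runs 2 units, time = 36
  J2 runs 2 units, time = 38
  J4 runs 2 units, time = 40
Finish times: [25, 38, 34, 40]
Average turnaround = 137/4 = 34.25

34.25


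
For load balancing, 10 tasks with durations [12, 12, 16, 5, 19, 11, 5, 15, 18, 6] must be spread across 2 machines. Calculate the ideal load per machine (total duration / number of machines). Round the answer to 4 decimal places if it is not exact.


Total processing time = 12 + 12 + 16 + 5 + 19 + 11 + 5 + 15 + 18 + 6 = 119
Number of machines = 2
Ideal balanced load = 119 / 2 = 59.5

59.5


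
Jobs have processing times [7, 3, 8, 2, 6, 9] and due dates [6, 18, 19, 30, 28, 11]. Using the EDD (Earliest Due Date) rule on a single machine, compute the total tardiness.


Sort by due date (EDD order): [(7, 6), (9, 11), (3, 18), (8, 19), (6, 28), (2, 30)]
Compute completion times and tardiness:
  Job 1: p=7, d=6, C=7, tardiness=max(0,7-6)=1
  Job 2: p=9, d=11, C=16, tardiness=max(0,16-11)=5
  Job 3: p=3, d=18, C=19, tardiness=max(0,19-18)=1
  Job 4: p=8, d=19, C=27, tardiness=max(0,27-19)=8
  Job 5: p=6, d=28, C=33, tardiness=max(0,33-28)=5
  Job 6: p=2, d=30, C=35, tardiness=max(0,35-30)=5
Total tardiness = 25

25


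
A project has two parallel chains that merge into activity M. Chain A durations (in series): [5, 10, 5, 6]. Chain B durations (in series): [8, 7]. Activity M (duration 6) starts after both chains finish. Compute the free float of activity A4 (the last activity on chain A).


ES(A4) = sum of predecessors on chain A = 20
EF(A4) = ES + duration = 20 + 6 = 26
Successor of A4 is M. ES(M) = max(sum(A), sum(B)) = max(26, 15) = 26
Free float = ES(successor) - EF(current) = 26 - 26 = 0

0


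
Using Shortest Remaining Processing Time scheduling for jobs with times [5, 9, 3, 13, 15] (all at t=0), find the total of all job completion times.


Since all jobs arrive at t=0, SRPT equals SPT ordering.
SPT order: [3, 5, 9, 13, 15]
Completion times:
  Job 1: p=3, C=3
  Job 2: p=5, C=8
  Job 3: p=9, C=17
  Job 4: p=13, C=30
  Job 5: p=15, C=45
Total completion time = 3 + 8 + 17 + 30 + 45 = 103

103


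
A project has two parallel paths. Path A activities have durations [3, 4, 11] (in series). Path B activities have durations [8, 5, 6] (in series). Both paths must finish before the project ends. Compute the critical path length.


Path A total = 3 + 4 + 11 = 18
Path B total = 8 + 5 + 6 = 19
Critical path = longest path = max(18, 19) = 19

19


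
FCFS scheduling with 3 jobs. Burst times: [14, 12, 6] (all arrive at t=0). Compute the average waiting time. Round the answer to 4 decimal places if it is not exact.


FCFS order (as given): [14, 12, 6]
Waiting times:
  Job 1: wait = 0
  Job 2: wait = 14
  Job 3: wait = 26
Sum of waiting times = 40
Average waiting time = 40/3 = 13.3333

13.3333


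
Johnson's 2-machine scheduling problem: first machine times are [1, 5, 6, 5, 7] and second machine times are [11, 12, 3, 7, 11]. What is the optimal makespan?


Apply Johnson's rule:
  Group 1 (a <= b): [(1, 1, 11), (2, 5, 12), (4, 5, 7), (5, 7, 11)]
  Group 2 (a > b): [(3, 6, 3)]
Optimal job order: [1, 2, 4, 5, 3]
Schedule:
  Job 1: M1 done at 1, M2 done at 12
  Job 2: M1 done at 6, M2 done at 24
  Job 4: M1 done at 11, M2 done at 31
  Job 5: M1 done at 18, M2 done at 42
  Job 3: M1 done at 24, M2 done at 45
Makespan = 45

45


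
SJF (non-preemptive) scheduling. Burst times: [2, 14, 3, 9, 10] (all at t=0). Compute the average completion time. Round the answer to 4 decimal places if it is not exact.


SJF order (ascending): [2, 3, 9, 10, 14]
Completion times:
  Job 1: burst=2, C=2
  Job 2: burst=3, C=5
  Job 3: burst=9, C=14
  Job 4: burst=10, C=24
  Job 5: burst=14, C=38
Average completion = 83/5 = 16.6

16.6


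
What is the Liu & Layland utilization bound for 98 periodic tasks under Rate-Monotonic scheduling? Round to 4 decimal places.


Compute 2^(1/98) = 1.0070980027
Subtract 1: 1.0070980027 - 1 = 0.0070980027
Multiply by n: 98 * 0.0070980027 = 0.6956042646
Round to 4 dp: 0.6956

0.6956


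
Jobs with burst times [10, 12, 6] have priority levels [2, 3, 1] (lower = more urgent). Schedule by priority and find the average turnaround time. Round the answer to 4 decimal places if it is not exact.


Sort by priority (ascending = highest first):
Order: [(1, 6), (2, 10), (3, 12)]
Completion times:
  Priority 1, burst=6, C=6
  Priority 2, burst=10, C=16
  Priority 3, burst=12, C=28
Average turnaround = 50/3 = 16.6667

16.6667


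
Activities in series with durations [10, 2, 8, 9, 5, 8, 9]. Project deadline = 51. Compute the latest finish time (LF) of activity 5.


LF(activity 5) = deadline - sum of successor durations
Successors: activities 6 through 7 with durations [8, 9]
Sum of successor durations = 17
LF = 51 - 17 = 34

34


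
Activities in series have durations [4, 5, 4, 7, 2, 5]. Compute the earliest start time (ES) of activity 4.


Activity 4 starts after activities 1 through 3 complete.
Predecessor durations: [4, 5, 4]
ES = 4 + 5 + 4 = 13

13


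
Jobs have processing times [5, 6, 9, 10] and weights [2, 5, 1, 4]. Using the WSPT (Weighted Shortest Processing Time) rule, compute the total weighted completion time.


Compute p/w ratios and sort ascending (WSPT): [(6, 5), (5, 2), (10, 4), (9, 1)]
Compute weighted completion times:
  Job (p=6,w=5): C=6, w*C=5*6=30
  Job (p=5,w=2): C=11, w*C=2*11=22
  Job (p=10,w=4): C=21, w*C=4*21=84
  Job (p=9,w=1): C=30, w*C=1*30=30
Total weighted completion time = 166

166


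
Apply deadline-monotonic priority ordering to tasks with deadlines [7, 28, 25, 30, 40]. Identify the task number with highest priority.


Sort tasks by relative deadline (ascending):
  Task 1: deadline = 7
  Task 3: deadline = 25
  Task 2: deadline = 28
  Task 4: deadline = 30
  Task 5: deadline = 40
Priority order (highest first): [1, 3, 2, 4, 5]
Highest priority task = 1

1


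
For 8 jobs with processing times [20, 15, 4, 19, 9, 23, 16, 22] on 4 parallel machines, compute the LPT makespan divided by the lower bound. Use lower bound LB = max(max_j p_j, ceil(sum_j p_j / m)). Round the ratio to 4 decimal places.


LPT order: [23, 22, 20, 19, 16, 15, 9, 4]
Machine loads after assignment: [27, 31, 35, 35]
LPT makespan = 35
Lower bound = max(max_job, ceil(total/4)) = max(23, 32) = 32
Ratio = 35 / 32 = 1.0938

1.0938


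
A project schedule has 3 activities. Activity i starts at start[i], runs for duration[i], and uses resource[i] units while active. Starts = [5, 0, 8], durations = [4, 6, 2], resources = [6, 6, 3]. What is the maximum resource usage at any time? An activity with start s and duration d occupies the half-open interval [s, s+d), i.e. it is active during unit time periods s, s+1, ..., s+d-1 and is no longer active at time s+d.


Each activity i is active on [start_i, start_i + duration_i).
Compute total resource usage per time slot:
  t=0: active resources = [6], total = 6
  t=1: active resources = [6], total = 6
  t=2: active resources = [6], total = 6
  t=3: active resources = [6], total = 6
  t=4: active resources = [6], total = 6
  t=5: active resources = [6, 6], total = 12
  t=6: active resources = [6], total = 6
  t=7: active resources = [6], total = 6
  t=8: active resources = [6, 3], total = 9
  t=9: active resources = [3], total = 3
Peak resource demand = 12

12


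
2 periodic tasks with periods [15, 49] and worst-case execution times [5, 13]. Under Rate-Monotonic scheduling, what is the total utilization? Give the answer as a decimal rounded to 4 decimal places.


Compute individual utilizations (exact fractions):
  Task 1: C/T = 5/15 = 1/3 (approx. 0.3333)
  Task 2: C/T = 13/49 (approx. 0.2653)
Total utilization U = 1/3 + 13/49 = 88/147
Rounded to 4 decimal places: U = 0.5986
RM (Liu & Layland) bound for 2 tasks = 0.828427; compare with U = 88/147 (approx. 0.598639)
U <= bound, so schedulable by RM sufficient condition.

0.5986


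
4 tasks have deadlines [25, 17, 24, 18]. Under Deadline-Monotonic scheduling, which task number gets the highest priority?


Sort tasks by relative deadline (ascending):
  Task 2: deadline = 17
  Task 4: deadline = 18
  Task 3: deadline = 24
  Task 1: deadline = 25
Priority order (highest first): [2, 4, 3, 1]
Highest priority task = 2

2


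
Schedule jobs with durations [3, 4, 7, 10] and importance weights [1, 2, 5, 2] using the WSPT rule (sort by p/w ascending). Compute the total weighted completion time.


Compute p/w ratios and sort ascending (WSPT): [(7, 5), (4, 2), (3, 1), (10, 2)]
Compute weighted completion times:
  Job (p=7,w=5): C=7, w*C=5*7=35
  Job (p=4,w=2): C=11, w*C=2*11=22
  Job (p=3,w=1): C=14, w*C=1*14=14
  Job (p=10,w=2): C=24, w*C=2*24=48
Total weighted completion time = 119

119


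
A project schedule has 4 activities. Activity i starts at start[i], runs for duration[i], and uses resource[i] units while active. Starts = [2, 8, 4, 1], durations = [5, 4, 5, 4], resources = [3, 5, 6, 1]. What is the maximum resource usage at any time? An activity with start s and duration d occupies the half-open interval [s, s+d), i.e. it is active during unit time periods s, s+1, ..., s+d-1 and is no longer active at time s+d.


Each activity i is active on [start_i, start_i + duration_i).
Compute total resource usage per time slot:
  t=0: active resources = [], total = 0
  t=1: active resources = [1], total = 1
  t=2: active resources = [3, 1], total = 4
  t=3: active resources = [3, 1], total = 4
  t=4: active resources = [3, 6, 1], total = 10
  t=5: active resources = [3, 6], total = 9
  t=6: active resources = [3, 6], total = 9
  t=7: active resources = [6], total = 6
  t=8: active resources = [5, 6], total = 11
  t=9: active resources = [5], total = 5
  t=10: active resources = [5], total = 5
  t=11: active resources = [5], total = 5
Peak resource demand = 11

11


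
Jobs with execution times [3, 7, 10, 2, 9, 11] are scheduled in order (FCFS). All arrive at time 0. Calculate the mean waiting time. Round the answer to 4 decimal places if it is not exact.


FCFS order (as given): [3, 7, 10, 2, 9, 11]
Waiting times:
  Job 1: wait = 0
  Job 2: wait = 3
  Job 3: wait = 10
  Job 4: wait = 20
  Job 5: wait = 22
  Job 6: wait = 31
Sum of waiting times = 86
Average waiting time = 86/6 = 14.3333

14.3333


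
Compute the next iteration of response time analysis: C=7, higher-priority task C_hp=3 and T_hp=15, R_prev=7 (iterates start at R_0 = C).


R_next = C + ceil(R_prev / T_hp) * C_hp
ceil(7 / 15) = ceil(0.4667) = 1
Interference = 1 * 3 = 3
R_next = 7 + 3 = 10

10


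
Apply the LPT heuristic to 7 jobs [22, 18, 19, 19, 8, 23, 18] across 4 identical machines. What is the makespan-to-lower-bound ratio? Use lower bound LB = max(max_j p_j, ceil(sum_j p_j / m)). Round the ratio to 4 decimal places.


LPT order: [23, 22, 19, 19, 18, 18, 8]
Machine loads after assignment: [23, 30, 37, 37]
LPT makespan = 37
Lower bound = max(max_job, ceil(total/4)) = max(23, 32) = 32
Ratio = 37 / 32 = 1.1563

1.1563


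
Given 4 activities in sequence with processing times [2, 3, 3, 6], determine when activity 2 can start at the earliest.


Activity 2 starts after activities 1 through 1 complete.
Predecessor durations: [2]
ES = 2 = 2

2


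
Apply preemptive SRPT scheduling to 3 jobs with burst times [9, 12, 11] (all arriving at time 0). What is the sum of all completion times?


Since all jobs arrive at t=0, SRPT equals SPT ordering.
SPT order: [9, 11, 12]
Completion times:
  Job 1: p=9, C=9
  Job 2: p=11, C=20
  Job 3: p=12, C=32
Total completion time = 9 + 20 + 32 = 61

61


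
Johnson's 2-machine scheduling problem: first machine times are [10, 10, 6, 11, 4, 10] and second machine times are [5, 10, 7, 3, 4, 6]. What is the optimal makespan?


Apply Johnson's rule:
  Group 1 (a <= b): [(5, 4, 4), (3, 6, 7), (2, 10, 10)]
  Group 2 (a > b): [(6, 10, 6), (1, 10, 5), (4, 11, 3)]
Optimal job order: [5, 3, 2, 6, 1, 4]
Schedule:
  Job 5: M1 done at 4, M2 done at 8
  Job 3: M1 done at 10, M2 done at 17
  Job 2: M1 done at 20, M2 done at 30
  Job 6: M1 done at 30, M2 done at 36
  Job 1: M1 done at 40, M2 done at 45
  Job 4: M1 done at 51, M2 done at 54
Makespan = 54

54


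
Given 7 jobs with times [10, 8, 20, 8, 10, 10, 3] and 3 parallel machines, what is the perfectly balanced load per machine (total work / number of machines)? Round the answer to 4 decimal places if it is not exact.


Total processing time = 10 + 8 + 20 + 8 + 10 + 10 + 3 = 69
Number of machines = 3
Ideal balanced load = 69 / 3 = 23.0

23.0


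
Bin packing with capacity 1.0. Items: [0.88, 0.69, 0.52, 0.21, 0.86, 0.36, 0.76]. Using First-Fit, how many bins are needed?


Place items sequentially using First-Fit:
  Item 0.88 -> new Bin 1
  Item 0.69 -> new Bin 2
  Item 0.52 -> new Bin 3
  Item 0.21 -> Bin 2 (now 0.9)
  Item 0.86 -> new Bin 4
  Item 0.36 -> Bin 3 (now 0.88)
  Item 0.76 -> new Bin 5
Total bins used = 5

5


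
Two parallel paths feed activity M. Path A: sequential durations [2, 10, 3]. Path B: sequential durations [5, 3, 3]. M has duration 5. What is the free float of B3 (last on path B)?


ES(B3) = sum of predecessors on chain B = 8
EF(B3) = ES + duration = 8 + 3 = 11
Successor of B3 is M. ES(M) = max(sum(A), sum(B)) = max(15, 11) = 15
Free float = ES(successor) - EF(current) = 15 - 11 = 4

4


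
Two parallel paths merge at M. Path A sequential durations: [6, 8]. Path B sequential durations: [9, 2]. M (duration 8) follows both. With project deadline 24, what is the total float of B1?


Forward pass: ES(B1) = sum of predecessors on chain B = 0
EF = ES + duration = 0 + 9 = 9
Backward pass: LF(M) = deadline = 24; LS(M) = 24 - 8 = 16
LF(B1) = LS(M) - sum(successors on chain B) = 16 - 2 = 14
LS = LF - duration = 14 - 9 = 5
Total float = LS - ES = 5 - 0 = 5

5


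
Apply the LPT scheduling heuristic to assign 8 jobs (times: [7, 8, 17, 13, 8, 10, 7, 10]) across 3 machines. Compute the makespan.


Sort jobs in decreasing order (LPT): [17, 13, 10, 10, 8, 8, 7, 7]
Assign each job to the least loaded machine:
  Machine 1: jobs [17, 8], load = 25
  Machine 2: jobs [13, 8, 7], load = 28
  Machine 3: jobs [10, 10, 7], load = 27
Makespan = max load = 28

28


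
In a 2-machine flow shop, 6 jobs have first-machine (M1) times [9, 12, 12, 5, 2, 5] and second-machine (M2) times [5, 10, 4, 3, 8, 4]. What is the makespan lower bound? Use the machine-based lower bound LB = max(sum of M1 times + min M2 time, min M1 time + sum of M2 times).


LB1 = sum(M1 times) + min(M2 times) = 45 + 3 = 48
LB2 = min(M1 times) + sum(M2 times) = 2 + 34 = 36
Lower bound = max(LB1, LB2) = max(48, 36) = 48

48


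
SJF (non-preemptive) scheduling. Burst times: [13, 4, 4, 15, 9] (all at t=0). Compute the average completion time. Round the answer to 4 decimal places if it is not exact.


SJF order (ascending): [4, 4, 9, 13, 15]
Completion times:
  Job 1: burst=4, C=4
  Job 2: burst=4, C=8
  Job 3: burst=9, C=17
  Job 4: burst=13, C=30
  Job 5: burst=15, C=45
Average completion = 104/5 = 20.8

20.8


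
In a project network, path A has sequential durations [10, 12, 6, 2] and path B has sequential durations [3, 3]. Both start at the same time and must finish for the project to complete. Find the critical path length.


Path A total = 10 + 12 + 6 + 2 = 30
Path B total = 3 + 3 = 6
Critical path = longest path = max(30, 6) = 30

30


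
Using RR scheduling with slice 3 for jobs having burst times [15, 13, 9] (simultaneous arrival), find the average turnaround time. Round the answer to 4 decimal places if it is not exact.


Time quantum = 3
Execution trace:
  J1 runs 3 units, time = 3
  J2 runs 3 units, time = 6
  J3 runs 3 units, time = 9
  J1 runs 3 units, time = 12
  J2 runs 3 units, time = 15
  J3 runs 3 units, time = 18
  J1 runs 3 units, time = 21
  J2 runs 3 units, time = 24
  J3 runs 3 units, time = 27
  J1 runs 3 units, time = 30
  J2 runs 3 units, time = 33
  J1 runs 3 units, time = 36
  J2 runs 1 units, time = 37
Finish times: [36, 37, 27]
Average turnaround = 100/3 = 33.3333

33.3333


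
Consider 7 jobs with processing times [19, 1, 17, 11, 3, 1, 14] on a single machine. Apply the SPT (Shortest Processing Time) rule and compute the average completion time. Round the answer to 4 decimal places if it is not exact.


Sort jobs by processing time (SPT order): [1, 1, 3, 11, 14, 17, 19]
Compute completion times sequentially:
  Job 1: processing = 1, completes at 1
  Job 2: processing = 1, completes at 2
  Job 3: processing = 3, completes at 5
  Job 4: processing = 11, completes at 16
  Job 5: processing = 14, completes at 30
  Job 6: processing = 17, completes at 47
  Job 7: processing = 19, completes at 66
Sum of completion times = 167
Average completion time = 167/7 = 23.8571

23.8571


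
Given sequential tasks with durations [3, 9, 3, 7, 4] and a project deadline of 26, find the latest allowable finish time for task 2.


LF(activity 2) = deadline - sum of successor durations
Successors: activities 3 through 5 with durations [3, 7, 4]
Sum of successor durations = 14
LF = 26 - 14 = 12

12


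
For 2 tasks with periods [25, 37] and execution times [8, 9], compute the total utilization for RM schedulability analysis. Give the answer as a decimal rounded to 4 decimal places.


Compute individual utilizations (exact fractions):
  Task 1: C/T = 8/25 (approx. 0.32)
  Task 2: C/T = 9/37 (approx. 0.2432)
Total utilization U = 8/25 + 9/37 = 521/925
Rounded to 4 decimal places: U = 0.5632
RM (Liu & Layland) bound for 2 tasks = 0.828427; compare with U = 521/925 (approx. 0.563243)
U <= bound, so schedulable by RM sufficient condition.

0.5632


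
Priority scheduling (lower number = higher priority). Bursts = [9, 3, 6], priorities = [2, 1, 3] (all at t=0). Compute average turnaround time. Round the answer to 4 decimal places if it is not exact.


Sort by priority (ascending = highest first):
Order: [(1, 3), (2, 9), (3, 6)]
Completion times:
  Priority 1, burst=3, C=3
  Priority 2, burst=9, C=12
  Priority 3, burst=6, C=18
Average turnaround = 33/3 = 11.0

11.0


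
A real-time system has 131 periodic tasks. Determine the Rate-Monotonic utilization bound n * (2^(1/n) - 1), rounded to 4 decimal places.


Compute 2^(1/131) = 1.0053052230
Subtract 1: 1.0053052230 - 1 = 0.0053052230
Multiply by n: 131 * 0.0053052230 = 0.6949842130
Round to 4 dp: 0.6950

0.6950


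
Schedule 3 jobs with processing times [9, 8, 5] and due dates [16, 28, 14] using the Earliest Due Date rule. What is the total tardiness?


Sort by due date (EDD order): [(5, 14), (9, 16), (8, 28)]
Compute completion times and tardiness:
  Job 1: p=5, d=14, C=5, tardiness=max(0,5-14)=0
  Job 2: p=9, d=16, C=14, tardiness=max(0,14-16)=0
  Job 3: p=8, d=28, C=22, tardiness=max(0,22-28)=0
Total tardiness = 0

0


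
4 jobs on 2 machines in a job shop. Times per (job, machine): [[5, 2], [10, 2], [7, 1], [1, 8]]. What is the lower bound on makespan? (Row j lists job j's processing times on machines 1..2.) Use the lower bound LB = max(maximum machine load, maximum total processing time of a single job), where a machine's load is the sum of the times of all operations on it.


Machine loads:
  Machine 1: 5 + 10 + 7 + 1 = 23
  Machine 2: 2 + 2 + 1 + 8 = 13
Max machine load = 23
Job totals:
  Job 1: 7
  Job 2: 12
  Job 3: 8
  Job 4: 9
Max job total = 12
Lower bound = max(23, 12) = 23

23


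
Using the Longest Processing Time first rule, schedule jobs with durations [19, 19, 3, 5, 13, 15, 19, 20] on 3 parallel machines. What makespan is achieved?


Sort jobs in decreasing order (LPT): [20, 19, 19, 19, 15, 13, 5, 3]
Assign each job to the least loaded machine:
  Machine 1: jobs [20, 13, 5], load = 38
  Machine 2: jobs [19, 19], load = 38
  Machine 3: jobs [19, 15, 3], load = 37
Makespan = max load = 38

38


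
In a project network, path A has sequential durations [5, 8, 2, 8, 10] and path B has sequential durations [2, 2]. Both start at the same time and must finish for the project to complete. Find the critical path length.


Path A total = 5 + 8 + 2 + 8 + 10 = 33
Path B total = 2 + 2 = 4
Critical path = longest path = max(33, 4) = 33

33


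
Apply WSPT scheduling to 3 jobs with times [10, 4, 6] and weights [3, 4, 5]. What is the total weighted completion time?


Compute p/w ratios and sort ascending (WSPT): [(4, 4), (6, 5), (10, 3)]
Compute weighted completion times:
  Job (p=4,w=4): C=4, w*C=4*4=16
  Job (p=6,w=5): C=10, w*C=5*10=50
  Job (p=10,w=3): C=20, w*C=3*20=60
Total weighted completion time = 126

126


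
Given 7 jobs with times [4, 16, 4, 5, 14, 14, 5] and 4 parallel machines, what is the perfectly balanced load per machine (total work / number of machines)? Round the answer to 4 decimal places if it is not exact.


Total processing time = 4 + 16 + 4 + 5 + 14 + 14 + 5 = 62
Number of machines = 4
Ideal balanced load = 62 / 4 = 15.5

15.5


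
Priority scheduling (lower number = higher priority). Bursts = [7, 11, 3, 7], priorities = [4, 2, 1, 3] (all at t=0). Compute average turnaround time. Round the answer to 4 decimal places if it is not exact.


Sort by priority (ascending = highest first):
Order: [(1, 3), (2, 11), (3, 7), (4, 7)]
Completion times:
  Priority 1, burst=3, C=3
  Priority 2, burst=11, C=14
  Priority 3, burst=7, C=21
  Priority 4, burst=7, C=28
Average turnaround = 66/4 = 16.5

16.5


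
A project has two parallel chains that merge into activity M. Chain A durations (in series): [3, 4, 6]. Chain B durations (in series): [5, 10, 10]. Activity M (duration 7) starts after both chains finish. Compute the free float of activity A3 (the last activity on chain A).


ES(A3) = sum of predecessors on chain A = 7
EF(A3) = ES + duration = 7 + 6 = 13
Successor of A3 is M. ES(M) = max(sum(A), sum(B)) = max(13, 25) = 25
Free float = ES(successor) - EF(current) = 25 - 13 = 12

12


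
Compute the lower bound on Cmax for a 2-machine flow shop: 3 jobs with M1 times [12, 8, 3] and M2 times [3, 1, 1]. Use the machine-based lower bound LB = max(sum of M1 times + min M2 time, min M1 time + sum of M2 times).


LB1 = sum(M1 times) + min(M2 times) = 23 + 1 = 24
LB2 = min(M1 times) + sum(M2 times) = 3 + 5 = 8
Lower bound = max(LB1, LB2) = max(24, 8) = 24

24


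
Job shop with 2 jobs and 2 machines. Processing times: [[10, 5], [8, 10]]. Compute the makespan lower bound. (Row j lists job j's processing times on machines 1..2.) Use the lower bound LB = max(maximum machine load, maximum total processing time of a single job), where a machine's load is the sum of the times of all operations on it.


Machine loads:
  Machine 1: 10 + 8 = 18
  Machine 2: 5 + 10 = 15
Max machine load = 18
Job totals:
  Job 1: 15
  Job 2: 18
Max job total = 18
Lower bound = max(18, 18) = 18

18


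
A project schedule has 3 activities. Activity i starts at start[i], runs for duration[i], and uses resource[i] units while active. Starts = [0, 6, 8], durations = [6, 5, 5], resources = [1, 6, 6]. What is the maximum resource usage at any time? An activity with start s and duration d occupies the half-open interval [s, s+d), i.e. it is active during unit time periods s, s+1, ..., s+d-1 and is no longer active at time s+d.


Each activity i is active on [start_i, start_i + duration_i).
Compute total resource usage per time slot:
  t=0: active resources = [1], total = 1
  t=1: active resources = [1], total = 1
  t=2: active resources = [1], total = 1
  t=3: active resources = [1], total = 1
  t=4: active resources = [1], total = 1
  t=5: active resources = [1], total = 1
  t=6: active resources = [6], total = 6
  t=7: active resources = [6], total = 6
  t=8: active resources = [6, 6], total = 12
  t=9: active resources = [6, 6], total = 12
  t=10: active resources = [6, 6], total = 12
  t=11: active resources = [6], total = 6
  t=12: active resources = [6], total = 6
Peak resource demand = 12

12


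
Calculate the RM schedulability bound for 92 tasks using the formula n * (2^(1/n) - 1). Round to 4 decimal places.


Compute 2^(1/92) = 1.0075626620
Subtract 1: 1.0075626620 - 1 = 0.0075626620
Multiply by n: 92 * 0.0075626620 = 0.6957649040
Round to 4 dp: 0.6958

0.6958


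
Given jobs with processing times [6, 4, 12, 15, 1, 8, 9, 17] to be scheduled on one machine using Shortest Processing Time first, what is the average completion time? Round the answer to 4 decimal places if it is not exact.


Sort jobs by processing time (SPT order): [1, 4, 6, 8, 9, 12, 15, 17]
Compute completion times sequentially:
  Job 1: processing = 1, completes at 1
  Job 2: processing = 4, completes at 5
  Job 3: processing = 6, completes at 11
  Job 4: processing = 8, completes at 19
  Job 5: processing = 9, completes at 28
  Job 6: processing = 12, completes at 40
  Job 7: processing = 15, completes at 55
  Job 8: processing = 17, completes at 72
Sum of completion times = 231
Average completion time = 231/8 = 28.875

28.875


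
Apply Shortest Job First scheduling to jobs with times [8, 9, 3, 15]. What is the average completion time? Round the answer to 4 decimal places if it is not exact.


SJF order (ascending): [3, 8, 9, 15]
Completion times:
  Job 1: burst=3, C=3
  Job 2: burst=8, C=11
  Job 3: burst=9, C=20
  Job 4: burst=15, C=35
Average completion = 69/4 = 17.25

17.25


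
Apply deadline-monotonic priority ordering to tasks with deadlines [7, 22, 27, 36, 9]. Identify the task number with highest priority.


Sort tasks by relative deadline (ascending):
  Task 1: deadline = 7
  Task 5: deadline = 9
  Task 2: deadline = 22
  Task 3: deadline = 27
  Task 4: deadline = 36
Priority order (highest first): [1, 5, 2, 3, 4]
Highest priority task = 1

1


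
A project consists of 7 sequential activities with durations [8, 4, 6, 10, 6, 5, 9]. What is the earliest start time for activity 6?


Activity 6 starts after activities 1 through 5 complete.
Predecessor durations: [8, 4, 6, 10, 6]
ES = 8 + 4 + 6 + 10 + 6 = 34

34


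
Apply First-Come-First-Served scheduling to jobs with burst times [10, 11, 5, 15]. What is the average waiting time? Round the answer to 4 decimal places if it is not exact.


FCFS order (as given): [10, 11, 5, 15]
Waiting times:
  Job 1: wait = 0
  Job 2: wait = 10
  Job 3: wait = 21
  Job 4: wait = 26
Sum of waiting times = 57
Average waiting time = 57/4 = 14.25

14.25


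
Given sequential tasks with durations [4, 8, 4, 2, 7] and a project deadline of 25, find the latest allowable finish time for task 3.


LF(activity 3) = deadline - sum of successor durations
Successors: activities 4 through 5 with durations [2, 7]
Sum of successor durations = 9
LF = 25 - 9 = 16

16


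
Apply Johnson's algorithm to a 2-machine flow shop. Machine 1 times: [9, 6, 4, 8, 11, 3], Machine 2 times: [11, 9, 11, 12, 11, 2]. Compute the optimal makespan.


Apply Johnson's rule:
  Group 1 (a <= b): [(3, 4, 11), (2, 6, 9), (4, 8, 12), (1, 9, 11), (5, 11, 11)]
  Group 2 (a > b): [(6, 3, 2)]
Optimal job order: [3, 2, 4, 1, 5, 6]
Schedule:
  Job 3: M1 done at 4, M2 done at 15
  Job 2: M1 done at 10, M2 done at 24
  Job 4: M1 done at 18, M2 done at 36
  Job 1: M1 done at 27, M2 done at 47
  Job 5: M1 done at 38, M2 done at 58
  Job 6: M1 done at 41, M2 done at 60
Makespan = 60

60


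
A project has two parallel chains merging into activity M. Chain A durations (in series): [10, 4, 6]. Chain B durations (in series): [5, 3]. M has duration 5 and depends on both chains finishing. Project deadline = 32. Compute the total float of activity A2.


Forward pass: ES(A2) = sum of predecessors on chain A = 10
EF = ES + duration = 10 + 4 = 14
Backward pass: LF(M) = deadline = 32; LS(M) = 32 - 5 = 27
LF(A2) = LS(M) - sum(successors on chain A) = 27 - 6 = 21
LS = LF - duration = 21 - 4 = 17
Total float = LS - ES = 17 - 10 = 7

7
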